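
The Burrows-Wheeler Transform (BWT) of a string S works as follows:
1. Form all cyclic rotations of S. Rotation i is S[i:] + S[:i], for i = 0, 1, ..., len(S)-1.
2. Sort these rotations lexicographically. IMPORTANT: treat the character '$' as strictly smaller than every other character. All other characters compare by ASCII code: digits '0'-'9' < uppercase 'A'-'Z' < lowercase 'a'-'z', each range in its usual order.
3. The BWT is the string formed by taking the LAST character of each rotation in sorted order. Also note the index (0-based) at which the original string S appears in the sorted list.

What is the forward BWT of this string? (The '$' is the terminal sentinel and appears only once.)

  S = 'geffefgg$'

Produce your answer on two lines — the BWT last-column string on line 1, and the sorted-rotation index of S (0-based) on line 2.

All 9 rotations (rotation i = S[i:]+S[:i]):
  rot[0] = geffefgg$
  rot[1] = effefgg$g
  rot[2] = ffefgg$ge
  rot[3] = fefgg$gef
  rot[4] = efgg$geff
  rot[5] = fgg$geffe
  rot[6] = gg$geffef
  rot[7] = g$geffefg
  rot[8] = $geffefgg
Sorted (with $ < everything):
  sorted[0] = $geffefgg  (last char: 'g')
  sorted[1] = effefgg$g  (last char: 'g')
  sorted[2] = efgg$geff  (last char: 'f')
  sorted[3] = fefgg$gef  (last char: 'f')
  sorted[4] = ffefgg$ge  (last char: 'e')
  sorted[5] = fgg$geffe  (last char: 'e')
  sorted[6] = g$geffefg  (last char: 'g')
  sorted[7] = geffefgg$  (last char: '$')
  sorted[8] = gg$geffef  (last char: 'f')
Last column: ggffeeg$f
Original string S is at sorted index 7

Answer: ggffeeg$f
7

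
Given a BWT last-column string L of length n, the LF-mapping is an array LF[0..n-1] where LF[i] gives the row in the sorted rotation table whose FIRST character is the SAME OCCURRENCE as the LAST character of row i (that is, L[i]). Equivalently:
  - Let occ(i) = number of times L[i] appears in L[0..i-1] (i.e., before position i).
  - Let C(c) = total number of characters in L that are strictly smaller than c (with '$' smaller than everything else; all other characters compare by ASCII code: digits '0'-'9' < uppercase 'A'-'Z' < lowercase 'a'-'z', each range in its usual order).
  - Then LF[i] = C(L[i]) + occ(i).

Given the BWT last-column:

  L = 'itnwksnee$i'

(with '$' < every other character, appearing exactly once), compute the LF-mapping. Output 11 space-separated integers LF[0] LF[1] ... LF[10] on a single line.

Answer: 3 9 6 10 5 8 7 1 2 0 4

Derivation:
Char counts: '$':1, 'e':2, 'i':2, 'k':1, 'n':2, 's':1, 't':1, 'w':1
C (first-col start): C('$')=0, C('e')=1, C('i')=3, C('k')=5, C('n')=6, C('s')=8, C('t')=9, C('w')=10
L[0]='i': occ=0, LF[0]=C('i')+0=3+0=3
L[1]='t': occ=0, LF[1]=C('t')+0=9+0=9
L[2]='n': occ=0, LF[2]=C('n')+0=6+0=6
L[3]='w': occ=0, LF[3]=C('w')+0=10+0=10
L[4]='k': occ=0, LF[4]=C('k')+0=5+0=5
L[5]='s': occ=0, LF[5]=C('s')+0=8+0=8
L[6]='n': occ=1, LF[6]=C('n')+1=6+1=7
L[7]='e': occ=0, LF[7]=C('e')+0=1+0=1
L[8]='e': occ=1, LF[8]=C('e')+1=1+1=2
L[9]='$': occ=0, LF[9]=C('$')+0=0+0=0
L[10]='i': occ=1, LF[10]=C('i')+1=3+1=4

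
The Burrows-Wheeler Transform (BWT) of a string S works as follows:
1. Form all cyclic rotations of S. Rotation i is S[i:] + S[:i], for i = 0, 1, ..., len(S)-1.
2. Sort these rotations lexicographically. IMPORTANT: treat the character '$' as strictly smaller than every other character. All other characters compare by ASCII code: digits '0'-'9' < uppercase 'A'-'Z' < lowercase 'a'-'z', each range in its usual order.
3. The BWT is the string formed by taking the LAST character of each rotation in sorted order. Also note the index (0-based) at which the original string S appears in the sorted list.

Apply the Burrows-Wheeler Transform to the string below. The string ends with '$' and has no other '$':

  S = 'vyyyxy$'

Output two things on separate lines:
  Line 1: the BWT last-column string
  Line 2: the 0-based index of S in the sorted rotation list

Answer: y$yxyyv
1

Derivation:
All 7 rotations (rotation i = S[i:]+S[:i]):
  rot[0] = vyyyxy$
  rot[1] = yyyxy$v
  rot[2] = yyxy$vy
  rot[3] = yxy$vyy
  rot[4] = xy$vyyy
  rot[5] = y$vyyyx
  rot[6] = $vyyyxy
Sorted (with $ < everything):
  sorted[0] = $vyyyxy  (last char: 'y')
  sorted[1] = vyyyxy$  (last char: '$')
  sorted[2] = xy$vyyy  (last char: 'y')
  sorted[3] = y$vyyyx  (last char: 'x')
  sorted[4] = yxy$vyy  (last char: 'y')
  sorted[5] = yyxy$vy  (last char: 'y')
  sorted[6] = yyyxy$v  (last char: 'v')
Last column: y$yxyyv
Original string S is at sorted index 1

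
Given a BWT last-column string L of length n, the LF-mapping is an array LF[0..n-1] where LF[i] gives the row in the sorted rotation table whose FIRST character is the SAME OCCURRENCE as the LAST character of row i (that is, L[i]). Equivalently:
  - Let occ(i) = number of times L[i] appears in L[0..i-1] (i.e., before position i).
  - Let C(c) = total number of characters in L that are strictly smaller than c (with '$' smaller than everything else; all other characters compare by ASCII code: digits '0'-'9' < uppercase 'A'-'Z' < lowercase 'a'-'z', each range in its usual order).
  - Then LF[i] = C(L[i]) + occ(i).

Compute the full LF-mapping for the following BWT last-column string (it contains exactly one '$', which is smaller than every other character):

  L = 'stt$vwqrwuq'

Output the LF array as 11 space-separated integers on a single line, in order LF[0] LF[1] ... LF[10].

Char counts: '$':1, 'q':2, 'r':1, 's':1, 't':2, 'u':1, 'v':1, 'w':2
C (first-col start): C('$')=0, C('q')=1, C('r')=3, C('s')=4, C('t')=5, C('u')=7, C('v')=8, C('w')=9
L[0]='s': occ=0, LF[0]=C('s')+0=4+0=4
L[1]='t': occ=0, LF[1]=C('t')+0=5+0=5
L[2]='t': occ=1, LF[2]=C('t')+1=5+1=6
L[3]='$': occ=0, LF[3]=C('$')+0=0+0=0
L[4]='v': occ=0, LF[4]=C('v')+0=8+0=8
L[5]='w': occ=0, LF[5]=C('w')+0=9+0=9
L[6]='q': occ=0, LF[6]=C('q')+0=1+0=1
L[7]='r': occ=0, LF[7]=C('r')+0=3+0=3
L[8]='w': occ=1, LF[8]=C('w')+1=9+1=10
L[9]='u': occ=0, LF[9]=C('u')+0=7+0=7
L[10]='q': occ=1, LF[10]=C('q')+1=1+1=2

Answer: 4 5 6 0 8 9 1 3 10 7 2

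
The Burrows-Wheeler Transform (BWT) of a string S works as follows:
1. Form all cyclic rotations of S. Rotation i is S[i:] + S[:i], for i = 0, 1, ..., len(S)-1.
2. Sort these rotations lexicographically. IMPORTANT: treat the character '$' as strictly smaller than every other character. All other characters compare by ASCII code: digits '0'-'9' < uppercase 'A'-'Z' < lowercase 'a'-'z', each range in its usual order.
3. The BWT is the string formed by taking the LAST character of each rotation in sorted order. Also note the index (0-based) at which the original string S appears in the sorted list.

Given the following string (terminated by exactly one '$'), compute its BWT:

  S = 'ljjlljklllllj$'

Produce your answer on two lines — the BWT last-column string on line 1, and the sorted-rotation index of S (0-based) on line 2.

All 14 rotations (rotation i = S[i:]+S[:i]):
  rot[0] = ljjlljklllllj$
  rot[1] = jjlljklllllj$l
  rot[2] = jlljklllllj$lj
  rot[3] = lljklllllj$ljj
  rot[4] = ljklllllj$ljjl
  rot[5] = jklllllj$ljjll
  rot[6] = klllllj$ljjllj
  rot[7] = lllllj$ljjlljk
  rot[8] = llllj$ljjlljkl
  rot[9] = lllj$ljjlljkll
  rot[10] = llj$ljjlljklll
  rot[11] = lj$ljjlljkllll
  rot[12] = j$ljjlljklllll
  rot[13] = $ljjlljklllllj
Sorted (with $ < everything):
  sorted[0] = $ljjlljklllllj  (last char: 'j')
  sorted[1] = j$ljjlljklllll  (last char: 'l')
  sorted[2] = jjlljklllllj$l  (last char: 'l')
  sorted[3] = jklllllj$ljjll  (last char: 'l')
  sorted[4] = jlljklllllj$lj  (last char: 'j')
  sorted[5] = klllllj$ljjllj  (last char: 'j')
  sorted[6] = lj$ljjlljkllll  (last char: 'l')
  sorted[7] = ljjlljklllllj$  (last char: '$')
  sorted[8] = ljklllllj$ljjl  (last char: 'l')
  sorted[9] = llj$ljjlljklll  (last char: 'l')
  sorted[10] = lljklllllj$ljj  (last char: 'j')
  sorted[11] = lllj$ljjlljkll  (last char: 'l')
  sorted[12] = llllj$ljjlljkl  (last char: 'l')
  sorted[13] = lllllj$ljjlljk  (last char: 'k')
Last column: jllljjl$lljllk
Original string S is at sorted index 7

Answer: jllljjl$lljllk
7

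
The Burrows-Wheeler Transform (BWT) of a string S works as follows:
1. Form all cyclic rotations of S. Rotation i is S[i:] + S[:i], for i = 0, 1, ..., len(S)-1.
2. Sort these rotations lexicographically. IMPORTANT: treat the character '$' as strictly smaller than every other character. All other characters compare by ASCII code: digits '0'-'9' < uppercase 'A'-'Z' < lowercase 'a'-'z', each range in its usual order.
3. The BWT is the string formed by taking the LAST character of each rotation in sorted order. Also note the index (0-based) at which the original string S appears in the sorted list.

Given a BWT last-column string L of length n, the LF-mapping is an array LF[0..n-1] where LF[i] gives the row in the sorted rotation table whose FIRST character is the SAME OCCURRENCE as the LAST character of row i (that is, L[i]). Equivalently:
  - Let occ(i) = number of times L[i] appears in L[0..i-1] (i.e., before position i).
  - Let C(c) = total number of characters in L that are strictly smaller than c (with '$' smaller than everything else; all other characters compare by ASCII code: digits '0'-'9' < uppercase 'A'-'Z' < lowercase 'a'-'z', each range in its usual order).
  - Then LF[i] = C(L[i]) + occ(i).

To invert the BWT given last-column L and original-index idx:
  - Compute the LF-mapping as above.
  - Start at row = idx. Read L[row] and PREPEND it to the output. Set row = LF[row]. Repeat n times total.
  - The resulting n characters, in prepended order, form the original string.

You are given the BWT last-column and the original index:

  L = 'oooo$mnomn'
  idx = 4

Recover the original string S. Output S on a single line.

Answer: noomonomo$

Derivation:
LF mapping: 5 6 7 8 0 1 3 9 2 4
Walk LF starting at row 4, prepending L[row]:
  step 1: row=4, L[4]='$', prepend. Next row=LF[4]=0
  step 2: row=0, L[0]='o', prepend. Next row=LF[0]=5
  step 3: row=5, L[5]='m', prepend. Next row=LF[5]=1
  step 4: row=1, L[1]='o', prepend. Next row=LF[1]=6
  step 5: row=6, L[6]='n', prepend. Next row=LF[6]=3
  step 6: row=3, L[3]='o', prepend. Next row=LF[3]=8
  step 7: row=8, L[8]='m', prepend. Next row=LF[8]=2
  step 8: row=2, L[2]='o', prepend. Next row=LF[2]=7
  step 9: row=7, L[7]='o', prepend. Next row=LF[7]=9
  step 10: row=9, L[9]='n', prepend. Next row=LF[9]=4
Reversed output: noomonomo$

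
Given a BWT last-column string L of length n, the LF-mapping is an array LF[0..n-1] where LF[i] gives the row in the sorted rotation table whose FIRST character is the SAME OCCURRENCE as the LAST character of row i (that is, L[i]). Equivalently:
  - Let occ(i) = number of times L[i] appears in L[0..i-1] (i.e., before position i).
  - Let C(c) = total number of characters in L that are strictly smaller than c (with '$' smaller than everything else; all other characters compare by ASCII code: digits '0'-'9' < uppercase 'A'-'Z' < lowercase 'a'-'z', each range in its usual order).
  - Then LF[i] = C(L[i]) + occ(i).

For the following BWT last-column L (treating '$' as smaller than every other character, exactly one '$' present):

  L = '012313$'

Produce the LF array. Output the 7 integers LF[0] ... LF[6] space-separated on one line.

Answer: 1 2 4 5 3 6 0

Derivation:
Char counts: '$':1, '0':1, '1':2, '2':1, '3':2
C (first-col start): C('$')=0, C('0')=1, C('1')=2, C('2')=4, C('3')=5
L[0]='0': occ=0, LF[0]=C('0')+0=1+0=1
L[1]='1': occ=0, LF[1]=C('1')+0=2+0=2
L[2]='2': occ=0, LF[2]=C('2')+0=4+0=4
L[3]='3': occ=0, LF[3]=C('3')+0=5+0=5
L[4]='1': occ=1, LF[4]=C('1')+1=2+1=3
L[5]='3': occ=1, LF[5]=C('3')+1=5+1=6
L[6]='$': occ=0, LF[6]=C('$')+0=0+0=0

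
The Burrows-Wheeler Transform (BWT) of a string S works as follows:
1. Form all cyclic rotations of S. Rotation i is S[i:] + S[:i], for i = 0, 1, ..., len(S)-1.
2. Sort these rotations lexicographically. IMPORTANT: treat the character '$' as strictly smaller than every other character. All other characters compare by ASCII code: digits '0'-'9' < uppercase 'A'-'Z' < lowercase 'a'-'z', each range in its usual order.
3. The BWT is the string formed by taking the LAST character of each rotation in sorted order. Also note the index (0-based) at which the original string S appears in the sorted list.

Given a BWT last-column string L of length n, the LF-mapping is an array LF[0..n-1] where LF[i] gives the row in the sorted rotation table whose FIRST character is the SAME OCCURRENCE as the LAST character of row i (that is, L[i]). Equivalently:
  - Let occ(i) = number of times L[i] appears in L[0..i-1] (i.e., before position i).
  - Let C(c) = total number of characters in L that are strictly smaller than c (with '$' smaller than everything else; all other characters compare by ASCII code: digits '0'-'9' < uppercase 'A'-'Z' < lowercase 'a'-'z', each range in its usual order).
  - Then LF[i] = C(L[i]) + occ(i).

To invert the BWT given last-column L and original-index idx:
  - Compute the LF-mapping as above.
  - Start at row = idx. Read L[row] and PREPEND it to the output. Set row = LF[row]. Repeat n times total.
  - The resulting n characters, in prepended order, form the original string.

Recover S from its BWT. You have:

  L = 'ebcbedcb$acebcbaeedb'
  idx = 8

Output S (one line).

Answer: beeccbcdbbdeebbacae$

Derivation:
LF mapping: 15 3 9 4 16 13 10 5 0 1 11 17 6 12 7 2 18 19 14 8
Walk LF starting at row 8, prepending L[row]:
  step 1: row=8, L[8]='$', prepend. Next row=LF[8]=0
  step 2: row=0, L[0]='e', prepend. Next row=LF[0]=15
  step 3: row=15, L[15]='a', prepend. Next row=LF[15]=2
  step 4: row=2, L[2]='c', prepend. Next row=LF[2]=9
  step 5: row=9, L[9]='a', prepend. Next row=LF[9]=1
  step 6: row=1, L[1]='b', prepend. Next row=LF[1]=3
  step 7: row=3, L[3]='b', prepend. Next row=LF[3]=4
  step 8: row=4, L[4]='e', prepend. Next row=LF[4]=16
  step 9: row=16, L[16]='e', prepend. Next row=LF[16]=18
  step 10: row=18, L[18]='d', prepend. Next row=LF[18]=14
  step 11: row=14, L[14]='b', prepend. Next row=LF[14]=7
  step 12: row=7, L[7]='b', prepend. Next row=LF[7]=5
  step 13: row=5, L[5]='d', prepend. Next row=LF[5]=13
  step 14: row=13, L[13]='c', prepend. Next row=LF[13]=12
  step 15: row=12, L[12]='b', prepend. Next row=LF[12]=6
  step 16: row=6, L[6]='c', prepend. Next row=LF[6]=10
  step 17: row=10, L[10]='c', prepend. Next row=LF[10]=11
  step 18: row=11, L[11]='e', prepend. Next row=LF[11]=17
  step 19: row=17, L[17]='e', prepend. Next row=LF[17]=19
  step 20: row=19, L[19]='b', prepend. Next row=LF[19]=8
Reversed output: beeccbcdbbdeebbacae$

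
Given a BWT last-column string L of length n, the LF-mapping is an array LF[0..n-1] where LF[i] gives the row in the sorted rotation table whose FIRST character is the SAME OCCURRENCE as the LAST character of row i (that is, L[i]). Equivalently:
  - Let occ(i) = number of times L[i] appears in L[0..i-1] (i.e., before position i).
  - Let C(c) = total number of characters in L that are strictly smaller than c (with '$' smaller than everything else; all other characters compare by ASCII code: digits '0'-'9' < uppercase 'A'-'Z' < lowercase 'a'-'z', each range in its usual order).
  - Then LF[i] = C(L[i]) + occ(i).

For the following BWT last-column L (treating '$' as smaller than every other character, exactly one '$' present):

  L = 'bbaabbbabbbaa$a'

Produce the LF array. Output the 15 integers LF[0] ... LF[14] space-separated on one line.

Answer: 7 8 1 2 9 10 11 3 12 13 14 4 5 0 6

Derivation:
Char counts: '$':1, 'a':6, 'b':8
C (first-col start): C('$')=0, C('a')=1, C('b')=7
L[0]='b': occ=0, LF[0]=C('b')+0=7+0=7
L[1]='b': occ=1, LF[1]=C('b')+1=7+1=8
L[2]='a': occ=0, LF[2]=C('a')+0=1+0=1
L[3]='a': occ=1, LF[3]=C('a')+1=1+1=2
L[4]='b': occ=2, LF[4]=C('b')+2=7+2=9
L[5]='b': occ=3, LF[5]=C('b')+3=7+3=10
L[6]='b': occ=4, LF[6]=C('b')+4=7+4=11
L[7]='a': occ=2, LF[7]=C('a')+2=1+2=3
L[8]='b': occ=5, LF[8]=C('b')+5=7+5=12
L[9]='b': occ=6, LF[9]=C('b')+6=7+6=13
L[10]='b': occ=7, LF[10]=C('b')+7=7+7=14
L[11]='a': occ=3, LF[11]=C('a')+3=1+3=4
L[12]='a': occ=4, LF[12]=C('a')+4=1+4=5
L[13]='$': occ=0, LF[13]=C('$')+0=0+0=0
L[14]='a': occ=5, LF[14]=C('a')+5=1+5=6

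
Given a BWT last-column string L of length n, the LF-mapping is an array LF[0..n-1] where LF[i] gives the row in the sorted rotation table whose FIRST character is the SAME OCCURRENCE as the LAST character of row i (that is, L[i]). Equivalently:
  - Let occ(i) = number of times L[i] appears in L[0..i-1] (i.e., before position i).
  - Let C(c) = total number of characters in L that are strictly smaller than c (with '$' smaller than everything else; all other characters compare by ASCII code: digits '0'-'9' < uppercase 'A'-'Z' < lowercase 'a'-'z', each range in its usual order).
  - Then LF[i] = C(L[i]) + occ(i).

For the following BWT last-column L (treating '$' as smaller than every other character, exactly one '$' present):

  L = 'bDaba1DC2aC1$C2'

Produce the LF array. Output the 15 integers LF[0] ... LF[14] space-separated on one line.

Answer: 13 8 10 14 11 1 9 5 3 12 6 2 0 7 4

Derivation:
Char counts: '$':1, '1':2, '2':2, 'C':3, 'D':2, 'a':3, 'b':2
C (first-col start): C('$')=0, C('1')=1, C('2')=3, C('C')=5, C('D')=8, C('a')=10, C('b')=13
L[0]='b': occ=0, LF[0]=C('b')+0=13+0=13
L[1]='D': occ=0, LF[1]=C('D')+0=8+0=8
L[2]='a': occ=0, LF[2]=C('a')+0=10+0=10
L[3]='b': occ=1, LF[3]=C('b')+1=13+1=14
L[4]='a': occ=1, LF[4]=C('a')+1=10+1=11
L[5]='1': occ=0, LF[5]=C('1')+0=1+0=1
L[6]='D': occ=1, LF[6]=C('D')+1=8+1=9
L[7]='C': occ=0, LF[7]=C('C')+0=5+0=5
L[8]='2': occ=0, LF[8]=C('2')+0=3+0=3
L[9]='a': occ=2, LF[9]=C('a')+2=10+2=12
L[10]='C': occ=1, LF[10]=C('C')+1=5+1=6
L[11]='1': occ=1, LF[11]=C('1')+1=1+1=2
L[12]='$': occ=0, LF[12]=C('$')+0=0+0=0
L[13]='C': occ=2, LF[13]=C('C')+2=5+2=7
L[14]='2': occ=1, LF[14]=C('2')+1=3+1=4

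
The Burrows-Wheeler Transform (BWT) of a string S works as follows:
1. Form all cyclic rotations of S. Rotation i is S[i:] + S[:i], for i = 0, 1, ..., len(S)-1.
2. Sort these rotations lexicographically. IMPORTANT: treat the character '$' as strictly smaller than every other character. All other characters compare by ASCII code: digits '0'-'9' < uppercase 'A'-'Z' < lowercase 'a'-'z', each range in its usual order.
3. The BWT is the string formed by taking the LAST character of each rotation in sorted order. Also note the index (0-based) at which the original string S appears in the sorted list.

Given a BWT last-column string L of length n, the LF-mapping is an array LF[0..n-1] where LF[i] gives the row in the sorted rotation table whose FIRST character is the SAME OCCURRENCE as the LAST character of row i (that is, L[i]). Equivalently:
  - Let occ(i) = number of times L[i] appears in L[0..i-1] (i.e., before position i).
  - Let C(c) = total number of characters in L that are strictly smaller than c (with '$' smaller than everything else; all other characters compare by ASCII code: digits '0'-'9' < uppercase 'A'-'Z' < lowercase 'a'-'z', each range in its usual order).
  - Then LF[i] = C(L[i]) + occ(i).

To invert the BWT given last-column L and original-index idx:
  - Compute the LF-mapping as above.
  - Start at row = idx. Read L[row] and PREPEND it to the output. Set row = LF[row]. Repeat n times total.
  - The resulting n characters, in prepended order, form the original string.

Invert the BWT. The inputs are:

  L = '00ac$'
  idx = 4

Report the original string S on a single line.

Answer: ca00$

Derivation:
LF mapping: 1 2 3 4 0
Walk LF starting at row 4, prepending L[row]:
  step 1: row=4, L[4]='$', prepend. Next row=LF[4]=0
  step 2: row=0, L[0]='0', prepend. Next row=LF[0]=1
  step 3: row=1, L[1]='0', prepend. Next row=LF[1]=2
  step 4: row=2, L[2]='a', prepend. Next row=LF[2]=3
  step 5: row=3, L[3]='c', prepend. Next row=LF[3]=4
Reversed output: ca00$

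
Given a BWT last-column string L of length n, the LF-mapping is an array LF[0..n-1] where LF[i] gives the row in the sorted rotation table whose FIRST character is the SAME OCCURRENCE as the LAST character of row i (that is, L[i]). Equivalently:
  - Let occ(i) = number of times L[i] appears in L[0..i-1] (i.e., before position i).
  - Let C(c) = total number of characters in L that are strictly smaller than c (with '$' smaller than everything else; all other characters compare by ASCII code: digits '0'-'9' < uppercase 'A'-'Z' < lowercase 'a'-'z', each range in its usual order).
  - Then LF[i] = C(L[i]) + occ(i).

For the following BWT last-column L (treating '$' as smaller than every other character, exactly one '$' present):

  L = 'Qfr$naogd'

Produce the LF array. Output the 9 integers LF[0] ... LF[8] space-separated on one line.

Char counts: '$':1, 'Q':1, 'a':1, 'd':1, 'f':1, 'g':1, 'n':1, 'o':1, 'r':1
C (first-col start): C('$')=0, C('Q')=1, C('a')=2, C('d')=3, C('f')=4, C('g')=5, C('n')=6, C('o')=7, C('r')=8
L[0]='Q': occ=0, LF[0]=C('Q')+0=1+0=1
L[1]='f': occ=0, LF[1]=C('f')+0=4+0=4
L[2]='r': occ=0, LF[2]=C('r')+0=8+0=8
L[3]='$': occ=0, LF[3]=C('$')+0=0+0=0
L[4]='n': occ=0, LF[4]=C('n')+0=6+0=6
L[5]='a': occ=0, LF[5]=C('a')+0=2+0=2
L[6]='o': occ=0, LF[6]=C('o')+0=7+0=7
L[7]='g': occ=0, LF[7]=C('g')+0=5+0=5
L[8]='d': occ=0, LF[8]=C('d')+0=3+0=3

Answer: 1 4 8 0 6 2 7 5 3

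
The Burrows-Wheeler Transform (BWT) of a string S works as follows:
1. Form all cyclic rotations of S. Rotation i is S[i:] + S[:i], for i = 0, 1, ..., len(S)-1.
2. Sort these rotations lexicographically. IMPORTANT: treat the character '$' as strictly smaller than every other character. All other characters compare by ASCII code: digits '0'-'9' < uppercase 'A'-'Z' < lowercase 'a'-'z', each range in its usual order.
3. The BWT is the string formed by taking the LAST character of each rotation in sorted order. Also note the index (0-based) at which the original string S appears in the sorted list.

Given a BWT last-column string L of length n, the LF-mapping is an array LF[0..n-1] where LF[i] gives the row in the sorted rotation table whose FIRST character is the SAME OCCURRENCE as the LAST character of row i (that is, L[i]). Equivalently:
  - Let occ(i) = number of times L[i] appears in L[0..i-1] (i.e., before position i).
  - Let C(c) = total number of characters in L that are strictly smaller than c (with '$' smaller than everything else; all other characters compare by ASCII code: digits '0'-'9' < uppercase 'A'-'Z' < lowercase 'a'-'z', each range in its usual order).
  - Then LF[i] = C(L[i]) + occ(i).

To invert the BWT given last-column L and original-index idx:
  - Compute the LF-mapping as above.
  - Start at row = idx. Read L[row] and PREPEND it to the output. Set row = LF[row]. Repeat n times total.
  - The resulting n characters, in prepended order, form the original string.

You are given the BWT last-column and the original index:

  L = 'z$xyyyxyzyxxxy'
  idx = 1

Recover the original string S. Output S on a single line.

Answer: xxyxyyyxyzyxz$

Derivation:
LF mapping: 12 0 1 6 7 8 2 9 13 10 3 4 5 11
Walk LF starting at row 1, prepending L[row]:
  step 1: row=1, L[1]='$', prepend. Next row=LF[1]=0
  step 2: row=0, L[0]='z', prepend. Next row=LF[0]=12
  step 3: row=12, L[12]='x', prepend. Next row=LF[12]=5
  step 4: row=5, L[5]='y', prepend. Next row=LF[5]=8
  step 5: row=8, L[8]='z', prepend. Next row=LF[8]=13
  step 6: row=13, L[13]='y', prepend. Next row=LF[13]=11
  step 7: row=11, L[11]='x', prepend. Next row=LF[11]=4
  step 8: row=4, L[4]='y', prepend. Next row=LF[4]=7
  step 9: row=7, L[7]='y', prepend. Next row=LF[7]=9
  step 10: row=9, L[9]='y', prepend. Next row=LF[9]=10
  step 11: row=10, L[10]='x', prepend. Next row=LF[10]=3
  step 12: row=3, L[3]='y', prepend. Next row=LF[3]=6
  step 13: row=6, L[6]='x', prepend. Next row=LF[6]=2
  step 14: row=2, L[2]='x', prepend. Next row=LF[2]=1
Reversed output: xxyxyyyxyzyxz$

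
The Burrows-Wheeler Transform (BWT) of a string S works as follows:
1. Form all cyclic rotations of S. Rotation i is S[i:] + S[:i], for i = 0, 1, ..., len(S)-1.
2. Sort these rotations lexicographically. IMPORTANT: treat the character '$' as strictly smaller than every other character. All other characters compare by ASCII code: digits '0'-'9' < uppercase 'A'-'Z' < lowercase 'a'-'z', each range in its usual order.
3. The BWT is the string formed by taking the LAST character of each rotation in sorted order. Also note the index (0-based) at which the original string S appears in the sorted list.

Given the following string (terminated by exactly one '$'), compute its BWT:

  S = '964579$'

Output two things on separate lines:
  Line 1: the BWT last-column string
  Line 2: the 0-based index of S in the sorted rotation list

Answer: 964957$
6

Derivation:
All 7 rotations (rotation i = S[i:]+S[:i]):
  rot[0] = 964579$
  rot[1] = 64579$9
  rot[2] = 4579$96
  rot[3] = 579$964
  rot[4] = 79$9645
  rot[5] = 9$96457
  rot[6] = $964579
Sorted (with $ < everything):
  sorted[0] = $964579  (last char: '9')
  sorted[1] = 4579$96  (last char: '6')
  sorted[2] = 579$964  (last char: '4')
  sorted[3] = 64579$9  (last char: '9')
  sorted[4] = 79$9645  (last char: '5')
  sorted[5] = 9$96457  (last char: '7')
  sorted[6] = 964579$  (last char: '$')
Last column: 964957$
Original string S is at sorted index 6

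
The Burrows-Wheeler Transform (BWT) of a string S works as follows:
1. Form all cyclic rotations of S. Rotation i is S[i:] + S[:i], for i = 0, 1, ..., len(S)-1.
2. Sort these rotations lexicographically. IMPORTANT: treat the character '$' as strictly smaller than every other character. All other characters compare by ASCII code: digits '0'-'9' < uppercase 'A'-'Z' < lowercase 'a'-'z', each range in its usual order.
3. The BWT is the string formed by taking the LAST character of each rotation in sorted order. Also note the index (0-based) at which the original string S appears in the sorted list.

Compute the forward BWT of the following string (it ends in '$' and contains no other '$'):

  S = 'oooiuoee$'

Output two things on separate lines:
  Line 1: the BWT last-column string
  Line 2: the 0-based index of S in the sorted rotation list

Answer: eeoouoo$i
7

Derivation:
All 9 rotations (rotation i = S[i:]+S[:i]):
  rot[0] = oooiuoee$
  rot[1] = ooiuoee$o
  rot[2] = oiuoee$oo
  rot[3] = iuoee$ooo
  rot[4] = uoee$oooi
  rot[5] = oee$oooiu
  rot[6] = ee$oooiuo
  rot[7] = e$oooiuoe
  rot[8] = $oooiuoee
Sorted (with $ < everything):
  sorted[0] = $oooiuoee  (last char: 'e')
  sorted[1] = e$oooiuoe  (last char: 'e')
  sorted[2] = ee$oooiuo  (last char: 'o')
  sorted[3] = iuoee$ooo  (last char: 'o')
  sorted[4] = oee$oooiu  (last char: 'u')
  sorted[5] = oiuoee$oo  (last char: 'o')
  sorted[6] = ooiuoee$o  (last char: 'o')
  sorted[7] = oooiuoee$  (last char: '$')
  sorted[8] = uoee$oooi  (last char: 'i')
Last column: eeoouoo$i
Original string S is at sorted index 7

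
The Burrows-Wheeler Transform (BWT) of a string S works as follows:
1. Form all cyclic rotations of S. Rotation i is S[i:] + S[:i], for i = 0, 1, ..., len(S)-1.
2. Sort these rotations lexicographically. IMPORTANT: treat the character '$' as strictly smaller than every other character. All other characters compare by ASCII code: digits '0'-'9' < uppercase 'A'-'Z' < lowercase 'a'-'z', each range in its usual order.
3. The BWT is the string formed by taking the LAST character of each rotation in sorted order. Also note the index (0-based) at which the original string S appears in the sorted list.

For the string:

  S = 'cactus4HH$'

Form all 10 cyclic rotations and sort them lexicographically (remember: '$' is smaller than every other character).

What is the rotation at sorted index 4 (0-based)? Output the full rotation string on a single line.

Answer: actus4HH$c

Derivation:
All 10 rotations (rotation i = S[i:]+S[:i]):
  rot[0] = cactus4HH$
  rot[1] = actus4HH$c
  rot[2] = ctus4HH$ca
  rot[3] = tus4HH$cac
  rot[4] = us4HH$cact
  rot[5] = s4HH$cactu
  rot[6] = 4HH$cactus
  rot[7] = HH$cactus4
  rot[8] = H$cactus4H
  rot[9] = $cactus4HH
Sorted (with $ < everything):
  sorted[0] = $cactus4HH
  sorted[1] = 4HH$cactus
  sorted[2] = H$cactus4H
  sorted[3] = HH$cactus4
  sorted[4] = actus4HH$c
  sorted[5] = cactus4HH$
  sorted[6] = ctus4HH$ca
  sorted[7] = s4HH$cactu
  sorted[8] = tus4HH$cac
  sorted[9] = us4HH$cact
sorted[4] = actus4HH$c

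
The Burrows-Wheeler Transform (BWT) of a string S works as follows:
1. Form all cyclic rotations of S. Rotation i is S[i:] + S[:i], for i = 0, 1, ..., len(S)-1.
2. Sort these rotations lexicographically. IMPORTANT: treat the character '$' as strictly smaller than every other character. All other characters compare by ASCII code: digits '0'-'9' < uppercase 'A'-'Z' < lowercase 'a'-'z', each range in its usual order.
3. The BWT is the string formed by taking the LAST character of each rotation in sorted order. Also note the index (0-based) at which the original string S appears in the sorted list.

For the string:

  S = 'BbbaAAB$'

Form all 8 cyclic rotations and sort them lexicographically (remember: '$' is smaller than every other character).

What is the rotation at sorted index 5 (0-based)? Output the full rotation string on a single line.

Answer: aAAB$Bbb

Derivation:
All 8 rotations (rotation i = S[i:]+S[:i]):
  rot[0] = BbbaAAB$
  rot[1] = bbaAAB$B
  rot[2] = baAAB$Bb
  rot[3] = aAAB$Bbb
  rot[4] = AAB$Bbba
  rot[5] = AB$BbbaA
  rot[6] = B$BbbaAA
  rot[7] = $BbbaAAB
Sorted (with $ < everything):
  sorted[0] = $BbbaAAB
  sorted[1] = AAB$Bbba
  sorted[2] = AB$BbbaA
  sorted[3] = B$BbbaAA
  sorted[4] = BbbaAAB$
  sorted[5] = aAAB$Bbb
  sorted[6] = baAAB$Bb
  sorted[7] = bbaAAB$B
sorted[5] = aAAB$Bbb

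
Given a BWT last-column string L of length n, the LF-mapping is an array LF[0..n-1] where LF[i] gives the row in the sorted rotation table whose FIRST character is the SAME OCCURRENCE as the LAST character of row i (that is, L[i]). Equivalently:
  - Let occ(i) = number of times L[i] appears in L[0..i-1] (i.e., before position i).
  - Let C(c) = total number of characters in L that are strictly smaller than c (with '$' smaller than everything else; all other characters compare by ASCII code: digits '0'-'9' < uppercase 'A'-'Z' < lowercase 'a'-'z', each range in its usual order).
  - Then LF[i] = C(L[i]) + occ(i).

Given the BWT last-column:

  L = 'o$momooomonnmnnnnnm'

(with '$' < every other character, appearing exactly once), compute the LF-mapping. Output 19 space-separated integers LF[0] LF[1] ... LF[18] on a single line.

Char counts: '$':1, 'm':5, 'n':7, 'o':6
C (first-col start): C('$')=0, C('m')=1, C('n')=6, C('o')=13
L[0]='o': occ=0, LF[0]=C('o')+0=13+0=13
L[1]='$': occ=0, LF[1]=C('$')+0=0+0=0
L[2]='m': occ=0, LF[2]=C('m')+0=1+0=1
L[3]='o': occ=1, LF[3]=C('o')+1=13+1=14
L[4]='m': occ=1, LF[4]=C('m')+1=1+1=2
L[5]='o': occ=2, LF[5]=C('o')+2=13+2=15
L[6]='o': occ=3, LF[6]=C('o')+3=13+3=16
L[7]='o': occ=4, LF[7]=C('o')+4=13+4=17
L[8]='m': occ=2, LF[8]=C('m')+2=1+2=3
L[9]='o': occ=5, LF[9]=C('o')+5=13+5=18
L[10]='n': occ=0, LF[10]=C('n')+0=6+0=6
L[11]='n': occ=1, LF[11]=C('n')+1=6+1=7
L[12]='m': occ=3, LF[12]=C('m')+3=1+3=4
L[13]='n': occ=2, LF[13]=C('n')+2=6+2=8
L[14]='n': occ=3, LF[14]=C('n')+3=6+3=9
L[15]='n': occ=4, LF[15]=C('n')+4=6+4=10
L[16]='n': occ=5, LF[16]=C('n')+5=6+5=11
L[17]='n': occ=6, LF[17]=C('n')+6=6+6=12
L[18]='m': occ=4, LF[18]=C('m')+4=1+4=5

Answer: 13 0 1 14 2 15 16 17 3 18 6 7 4 8 9 10 11 12 5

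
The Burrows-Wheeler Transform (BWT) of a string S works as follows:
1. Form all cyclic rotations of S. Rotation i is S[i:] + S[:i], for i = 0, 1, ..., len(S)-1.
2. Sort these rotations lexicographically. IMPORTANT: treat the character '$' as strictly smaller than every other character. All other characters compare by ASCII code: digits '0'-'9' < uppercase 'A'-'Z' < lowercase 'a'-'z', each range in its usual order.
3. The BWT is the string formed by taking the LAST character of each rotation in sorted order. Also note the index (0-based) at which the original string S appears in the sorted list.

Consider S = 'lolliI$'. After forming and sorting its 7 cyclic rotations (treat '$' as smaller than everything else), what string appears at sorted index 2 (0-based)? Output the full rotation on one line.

All 7 rotations (rotation i = S[i:]+S[:i]):
  rot[0] = lolliI$
  rot[1] = olliI$l
  rot[2] = lliI$lo
  rot[3] = liI$lol
  rot[4] = iI$loll
  rot[5] = I$lolli
  rot[6] = $lolliI
Sorted (with $ < everything):
  sorted[0] = $lolliI
  sorted[1] = I$lolli
  sorted[2] = iI$loll
  sorted[3] = liI$lol
  sorted[4] = lliI$lo
  sorted[5] = lolliI$
  sorted[6] = olliI$l
sorted[2] = iI$loll

Answer: iI$loll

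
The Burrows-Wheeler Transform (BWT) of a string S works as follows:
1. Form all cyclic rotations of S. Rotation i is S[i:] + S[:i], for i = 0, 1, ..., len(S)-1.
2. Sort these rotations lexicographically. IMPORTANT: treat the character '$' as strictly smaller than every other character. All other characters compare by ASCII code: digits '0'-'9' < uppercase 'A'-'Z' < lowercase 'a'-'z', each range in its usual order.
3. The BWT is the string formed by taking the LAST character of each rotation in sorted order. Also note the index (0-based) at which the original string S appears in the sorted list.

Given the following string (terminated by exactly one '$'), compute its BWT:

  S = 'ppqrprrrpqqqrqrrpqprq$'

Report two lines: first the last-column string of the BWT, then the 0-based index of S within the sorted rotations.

All 22 rotations (rotation i = S[i:]+S[:i]):
  rot[0] = ppqrprrrpqqqrqrrpqprq$
  rot[1] = pqrprrrpqqqrqrrpqprq$p
  rot[2] = qrprrrpqqqrqrrpqprq$pp
  rot[3] = rprrrpqqqrqrrpqprq$ppq
  rot[4] = prrrpqqqrqrrpqprq$ppqr
  rot[5] = rrrpqqqrqrrpqprq$ppqrp
  rot[6] = rrpqqqrqrrpqprq$ppqrpr
  rot[7] = rpqqqrqrrpqprq$ppqrprr
  rot[8] = pqqqrqrrpqprq$ppqrprrr
  rot[9] = qqqrqrrpqprq$ppqrprrrp
  rot[10] = qqrqrrpqprq$ppqrprrrpq
  rot[11] = qrqrrpqprq$ppqrprrrpqq
  rot[12] = rqrrpqprq$ppqrprrrpqqq
  rot[13] = qrrpqprq$ppqrprrrpqqqr
  rot[14] = rrpqprq$ppqrprrrpqqqrq
  rot[15] = rpqprq$ppqrprrrpqqqrqr
  rot[16] = pqprq$ppqrprrrpqqqrqrr
  rot[17] = qprq$ppqrprrrpqqqrqrrp
  rot[18] = prq$ppqrprrrpqqqrqrrpq
  rot[19] = rq$ppqrprrrpqqqrqrrpqp
  rot[20] = q$ppqrprrrpqqqrqrrpqpr
  rot[21] = $ppqrprrrpqqqrqrrpqprq
Sorted (with $ < everything):
  sorted[0] = $ppqrprrrpqqqrqrrpqprq  (last char: 'q')
  sorted[1] = ppqrprrrpqqqrqrrpqprq$  (last char: '$')
  sorted[2] = pqprq$ppqrprrrpqqqrqrr  (last char: 'r')
  sorted[3] = pqqqrqrrpqprq$ppqrprrr  (last char: 'r')
  sorted[4] = pqrprrrpqqqrqrrpqprq$p  (last char: 'p')
  sorted[5] = prq$ppqrprrrpqqqrqrrpq  (last char: 'q')
  sorted[6] = prrrpqqqrqrrpqprq$ppqr  (last char: 'r')
  sorted[7] = q$ppqrprrrpqqqrqrrpqpr  (last char: 'r')
  sorted[8] = qprq$ppqrprrrpqqqrqrrp  (last char: 'p')
  sorted[9] = qqqrqrrpqprq$ppqrprrrp  (last char: 'p')
  sorted[10] = qqrqrrpqprq$ppqrprrrpq  (last char: 'q')
  sorted[11] = qrprrrpqqqrqrrpqprq$pp  (last char: 'p')
  sorted[12] = qrqrrpqprq$ppqrprrrpqq  (last char: 'q')
  sorted[13] = qrrpqprq$ppqrprrrpqqqr  (last char: 'r')
  sorted[14] = rpqprq$ppqrprrrpqqqrqr  (last char: 'r')
  sorted[15] = rpqqqrqrrpqprq$ppqrprr  (last char: 'r')
  sorted[16] = rprrrpqqqrqrrpqprq$ppq  (last char: 'q')
  sorted[17] = rq$ppqrprrrpqqqrqrrpqp  (last char: 'p')
  sorted[18] = rqrrpqprq$ppqrprrrpqqq  (last char: 'q')
  sorted[19] = rrpqprq$ppqrprrrpqqqrq  (last char: 'q')
  sorted[20] = rrpqqqrqrrpqprq$ppqrpr  (last char: 'r')
  sorted[21] = rrrpqqqrqrrpqprq$ppqrp  (last char: 'p')
Last column: q$rrpqrrppqpqrrrqpqqrp
Original string S is at sorted index 1

Answer: q$rrpqrrppqpqrrrqpqqrp
1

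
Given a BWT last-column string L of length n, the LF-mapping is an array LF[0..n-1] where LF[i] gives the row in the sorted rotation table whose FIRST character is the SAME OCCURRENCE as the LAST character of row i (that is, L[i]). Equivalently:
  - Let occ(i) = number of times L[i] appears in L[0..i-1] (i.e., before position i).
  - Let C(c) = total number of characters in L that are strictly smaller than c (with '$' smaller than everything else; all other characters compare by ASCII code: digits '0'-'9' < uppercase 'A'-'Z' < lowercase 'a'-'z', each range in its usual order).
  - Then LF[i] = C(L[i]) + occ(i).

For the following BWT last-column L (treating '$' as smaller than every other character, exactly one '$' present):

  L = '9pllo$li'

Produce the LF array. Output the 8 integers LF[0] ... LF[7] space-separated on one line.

Answer: 1 7 3 4 6 0 5 2

Derivation:
Char counts: '$':1, '9':1, 'i':1, 'l':3, 'o':1, 'p':1
C (first-col start): C('$')=0, C('9')=1, C('i')=2, C('l')=3, C('o')=6, C('p')=7
L[0]='9': occ=0, LF[0]=C('9')+0=1+0=1
L[1]='p': occ=0, LF[1]=C('p')+0=7+0=7
L[2]='l': occ=0, LF[2]=C('l')+0=3+0=3
L[3]='l': occ=1, LF[3]=C('l')+1=3+1=4
L[4]='o': occ=0, LF[4]=C('o')+0=6+0=6
L[5]='$': occ=0, LF[5]=C('$')+0=0+0=0
L[6]='l': occ=2, LF[6]=C('l')+2=3+2=5
L[7]='i': occ=0, LF[7]=C('i')+0=2+0=2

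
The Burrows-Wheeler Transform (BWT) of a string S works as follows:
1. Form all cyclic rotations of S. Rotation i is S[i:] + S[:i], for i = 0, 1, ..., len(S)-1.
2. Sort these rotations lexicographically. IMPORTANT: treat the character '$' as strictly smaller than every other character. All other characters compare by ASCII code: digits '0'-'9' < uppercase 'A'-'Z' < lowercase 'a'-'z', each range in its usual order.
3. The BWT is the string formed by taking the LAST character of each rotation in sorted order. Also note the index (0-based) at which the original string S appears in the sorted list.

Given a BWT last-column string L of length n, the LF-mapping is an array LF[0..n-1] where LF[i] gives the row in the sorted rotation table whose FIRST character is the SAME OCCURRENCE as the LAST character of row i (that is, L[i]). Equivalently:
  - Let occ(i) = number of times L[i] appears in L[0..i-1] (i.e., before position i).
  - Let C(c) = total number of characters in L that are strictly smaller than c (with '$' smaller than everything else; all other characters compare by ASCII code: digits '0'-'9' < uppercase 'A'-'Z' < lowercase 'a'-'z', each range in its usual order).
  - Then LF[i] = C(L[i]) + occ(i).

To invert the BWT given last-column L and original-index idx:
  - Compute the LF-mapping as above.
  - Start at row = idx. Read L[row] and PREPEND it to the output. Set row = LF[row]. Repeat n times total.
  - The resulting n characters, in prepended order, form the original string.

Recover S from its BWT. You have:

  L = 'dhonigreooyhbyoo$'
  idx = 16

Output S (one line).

LF mapping: 2 5 9 8 7 4 14 3 10 11 15 6 1 16 12 13 0
Walk LF starting at row 16, prepending L[row]:
  step 1: row=16, L[16]='$', prepend. Next row=LF[16]=0
  step 2: row=0, L[0]='d', prepend. Next row=LF[0]=2
  step 3: row=2, L[2]='o', prepend. Next row=LF[2]=9
  step 4: row=9, L[9]='o', prepend. Next row=LF[9]=11
  step 5: row=11, L[11]='h', prepend. Next row=LF[11]=6
  step 6: row=6, L[6]='r', prepend. Next row=LF[6]=14
  step 7: row=14, L[14]='o', prepend. Next row=LF[14]=12
  step 8: row=12, L[12]='b', prepend. Next row=LF[12]=1
  step 9: row=1, L[1]='h', prepend. Next row=LF[1]=5
  step 10: row=5, L[5]='g', prepend. Next row=LF[5]=4
  step 11: row=4, L[4]='i', prepend. Next row=LF[4]=7
  step 12: row=7, L[7]='e', prepend. Next row=LF[7]=3
  step 13: row=3, L[3]='n', prepend. Next row=LF[3]=8
  step 14: row=8, L[8]='o', prepend. Next row=LF[8]=10
  step 15: row=10, L[10]='y', prepend. Next row=LF[10]=15
  step 16: row=15, L[15]='o', prepend. Next row=LF[15]=13
  step 17: row=13, L[13]='y', prepend. Next row=LF[13]=16
Reversed output: yoyoneighborhood$

Answer: yoyoneighborhood$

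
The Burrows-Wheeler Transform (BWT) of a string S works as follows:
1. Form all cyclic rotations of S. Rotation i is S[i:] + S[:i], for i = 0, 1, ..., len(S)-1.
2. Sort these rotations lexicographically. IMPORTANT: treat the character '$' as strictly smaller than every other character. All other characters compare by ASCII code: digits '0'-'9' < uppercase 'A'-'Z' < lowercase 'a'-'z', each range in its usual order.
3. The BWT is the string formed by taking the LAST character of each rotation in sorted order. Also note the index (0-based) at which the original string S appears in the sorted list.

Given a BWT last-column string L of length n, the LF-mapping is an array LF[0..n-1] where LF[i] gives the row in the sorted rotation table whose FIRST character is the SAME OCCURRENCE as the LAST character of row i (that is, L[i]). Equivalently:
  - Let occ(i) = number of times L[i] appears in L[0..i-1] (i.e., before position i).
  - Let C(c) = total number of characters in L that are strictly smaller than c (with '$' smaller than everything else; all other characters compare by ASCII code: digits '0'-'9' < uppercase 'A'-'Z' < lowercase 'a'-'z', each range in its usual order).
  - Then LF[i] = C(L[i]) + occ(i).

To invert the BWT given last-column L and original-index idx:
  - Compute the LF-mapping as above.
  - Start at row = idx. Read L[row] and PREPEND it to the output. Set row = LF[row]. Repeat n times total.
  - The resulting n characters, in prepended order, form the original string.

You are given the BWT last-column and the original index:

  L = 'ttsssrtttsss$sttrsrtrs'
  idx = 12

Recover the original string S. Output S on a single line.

Answer: stsrttrsrtsrtsssssttt$

Derivation:
LF mapping: 14 15 5 6 7 1 16 17 18 8 9 10 0 11 19 20 2 12 3 21 4 13
Walk LF starting at row 12, prepending L[row]:
  step 1: row=12, L[12]='$', prepend. Next row=LF[12]=0
  step 2: row=0, L[0]='t', prepend. Next row=LF[0]=14
  step 3: row=14, L[14]='t', prepend. Next row=LF[14]=19
  step 4: row=19, L[19]='t', prepend. Next row=LF[19]=21
  step 5: row=21, L[21]='s', prepend. Next row=LF[21]=13
  step 6: row=13, L[13]='s', prepend. Next row=LF[13]=11
  step 7: row=11, L[11]='s', prepend. Next row=LF[11]=10
  step 8: row=10, L[10]='s', prepend. Next row=LF[10]=9
  step 9: row=9, L[9]='s', prepend. Next row=LF[9]=8
  step 10: row=8, L[8]='t', prepend. Next row=LF[8]=18
  step 11: row=18, L[18]='r', prepend. Next row=LF[18]=3
  step 12: row=3, L[3]='s', prepend. Next row=LF[3]=6
  step 13: row=6, L[6]='t', prepend. Next row=LF[6]=16
  step 14: row=16, L[16]='r', prepend. Next row=LF[16]=2
  step 15: row=2, L[2]='s', prepend. Next row=LF[2]=5
  step 16: row=5, L[5]='r', prepend. Next row=LF[5]=1
  step 17: row=1, L[1]='t', prepend. Next row=LF[1]=15
  step 18: row=15, L[15]='t', prepend. Next row=LF[15]=20
  step 19: row=20, L[20]='r', prepend. Next row=LF[20]=4
  step 20: row=4, L[4]='s', prepend. Next row=LF[4]=7
  step 21: row=7, L[7]='t', prepend. Next row=LF[7]=17
  step 22: row=17, L[17]='s', prepend. Next row=LF[17]=12
Reversed output: stsrttrsrtsrtsssssttt$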